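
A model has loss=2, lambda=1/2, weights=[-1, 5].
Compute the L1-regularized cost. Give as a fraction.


L1 norm = sum(|w|) = 6. J = 2 + 1/2 * 6 = 5.

5


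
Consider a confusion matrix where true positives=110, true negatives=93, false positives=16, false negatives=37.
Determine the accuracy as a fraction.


Accuracy = (TP + TN) / (TP + TN + FP + FN) = (110 + 93) / 256 = 203/256.

203/256


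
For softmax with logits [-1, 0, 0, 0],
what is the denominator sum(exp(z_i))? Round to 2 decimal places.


Denom = e^-1=0.3679 + e^0=1.0000 + e^0=1.0000 + e^0=1.0000. Sum = 3.3679, which rounds to 3.37.

3.37


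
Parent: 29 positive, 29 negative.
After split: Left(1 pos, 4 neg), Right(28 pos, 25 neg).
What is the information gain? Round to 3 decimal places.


H(parent) = 1.0000. H(left) = 0.7219, H(right) = 0.9977. Weighted = (5/58)*0.7219 + (53/58)*0.9977 = 0.9739. IG = 1.0000 - 0.9739 = 0.0261, which rounds to 0.026.

0.026


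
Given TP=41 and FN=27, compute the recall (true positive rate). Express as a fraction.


Recall = TP / (TP + FN) = 41 / 68 = 41/68.

41/68


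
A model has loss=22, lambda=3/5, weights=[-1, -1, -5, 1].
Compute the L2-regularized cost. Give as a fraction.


L2 sq norm = sum(w^2) = 28. J = 22 + 3/5 * 28 = 194/5.

194/5


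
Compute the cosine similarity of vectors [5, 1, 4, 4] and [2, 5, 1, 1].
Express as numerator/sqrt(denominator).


dot = 23. |a|^2 = 58, |b|^2 = 31. cos = 23/sqrt(1798).

23/sqrt(1798)


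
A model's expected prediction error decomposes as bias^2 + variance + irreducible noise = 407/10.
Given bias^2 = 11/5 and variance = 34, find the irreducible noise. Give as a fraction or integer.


Total error = bias^2 + variance + irreducible noise. So irreducible noise = 407/10 - 11/5 - 34 = 9/2.

9/2


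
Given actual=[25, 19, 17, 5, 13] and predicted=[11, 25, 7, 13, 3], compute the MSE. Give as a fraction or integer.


MSE = (1/5) * ((25-11)^2=196 + (19-25)^2=36 + (17-7)^2=100 + (5-13)^2=64 + (13-3)^2=100). Sum = 496. MSE = 496/5.

496/5


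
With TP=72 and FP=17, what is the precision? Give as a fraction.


Precision = TP / (TP + FP) = 72 / 89 = 72/89.

72/89


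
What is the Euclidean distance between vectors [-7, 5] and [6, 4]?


d = sqrt(sum of squared differences). (-7-6)^2=169, (5-4)^2=1. Sum = 170.

sqrt(170)


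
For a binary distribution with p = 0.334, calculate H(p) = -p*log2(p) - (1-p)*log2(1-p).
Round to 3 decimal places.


H = -0.334*log2(0.334) - 0.666*log2(0.666) = 0.919.

0.919


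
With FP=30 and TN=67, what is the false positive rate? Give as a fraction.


FPR = FP / (FP + TN) = 30 / 97 = 30/97.

30/97


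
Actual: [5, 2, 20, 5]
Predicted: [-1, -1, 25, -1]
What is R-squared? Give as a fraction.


Mean(y) = 8. SS_res = 106. SS_tot = 198. R^2 = 1 - 106/(198) = 46/99.

46/99


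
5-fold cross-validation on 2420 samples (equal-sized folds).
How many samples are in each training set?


Each validation fold has 2420/5 = 484 samples. Training set = 2420 - 484 = 1936.

1936


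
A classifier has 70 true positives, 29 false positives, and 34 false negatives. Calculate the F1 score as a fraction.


Precision = 70/99 = 70/99. Recall = 70/104 = 35/52. F1 = 2*P*R/(P+R) = 20/29.

20/29


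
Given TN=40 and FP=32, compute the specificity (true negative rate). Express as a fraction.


Specificity = TN / (TN + FP) = 40 / 72 = 5/9.

5/9


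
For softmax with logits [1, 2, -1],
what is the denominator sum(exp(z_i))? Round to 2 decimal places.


Denom = e^1=2.7183 + e^2=7.3891 + e^-1=0.3679. Sum = 10.4753, which rounds to 10.48.

10.48


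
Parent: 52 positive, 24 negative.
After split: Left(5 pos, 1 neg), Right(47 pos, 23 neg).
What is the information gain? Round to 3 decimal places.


H(parent) = 0.8997. H(left) = 0.6500, H(right) = 0.9135. Weighted = (6/76)*0.6500 + (70/76)*0.9135 = 0.8927. IG = 0.8997 - 0.8927 = 0.0070, which rounds to 0.007.

0.007


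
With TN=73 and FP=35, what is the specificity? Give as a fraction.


Specificity = TN / (TN + FP) = 73 / 108 = 73/108.

73/108


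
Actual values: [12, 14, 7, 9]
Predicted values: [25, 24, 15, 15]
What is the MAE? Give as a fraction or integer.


MAE = (1/4) * (|12-25|=13 + |14-24|=10 + |7-15|=8 + |9-15|=6). Sum = 37. MAE = 37/4.

37/4


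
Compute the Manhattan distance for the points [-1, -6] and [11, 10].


d = sum of absolute differences: |-1-11|=12 + |-6-10|=16 = 28.

28


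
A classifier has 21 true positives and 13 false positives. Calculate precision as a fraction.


Precision = TP / (TP + FP) = 21 / 34 = 21/34.

21/34


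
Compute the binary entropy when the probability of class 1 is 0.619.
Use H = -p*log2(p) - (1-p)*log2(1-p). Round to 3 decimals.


H = -0.619*log2(0.619) - 0.381*log2(0.381) = 0.959.

0.959


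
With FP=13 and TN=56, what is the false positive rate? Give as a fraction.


FPR = FP / (FP + TN) = 13 / 69 = 13/69.

13/69


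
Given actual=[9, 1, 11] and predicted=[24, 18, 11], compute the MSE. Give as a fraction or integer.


MSE = (1/3) * ((9-24)^2=225 + (1-18)^2=289 + (11-11)^2=0). Sum = 514. MSE = 514/3.

514/3


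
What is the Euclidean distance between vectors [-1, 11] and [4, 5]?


d = sqrt(sum of squared differences). (-1-4)^2=25, (11-5)^2=36. Sum = 61.

sqrt(61)


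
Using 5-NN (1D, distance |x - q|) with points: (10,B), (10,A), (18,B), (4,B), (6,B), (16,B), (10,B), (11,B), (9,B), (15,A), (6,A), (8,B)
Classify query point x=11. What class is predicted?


Distances: |10-11|=1, |10-11|=1, |18-11|=7, |4-11|=7, |6-11|=5, |16-11|=5, |10-11|=1, |11-11|=0, |9-11|=2, |15-11|=4, |6-11|=5, |8-11|=3. 5 nearest: (11,B), (10,A), (10,B), (10,B), (9,B). Counts: {'B': 4, 'A': 1}. Majority class: B.

B


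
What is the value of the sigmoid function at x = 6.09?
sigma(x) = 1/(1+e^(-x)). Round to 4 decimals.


sigma(6.09) = 1/(1+e^(-6.09)) = 1/(1+0.002265) = 1/1.002265 = 0.9977.

0.9977


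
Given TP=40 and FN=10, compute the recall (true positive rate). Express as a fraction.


Recall = TP / (TP + FN) = 40 / 50 = 4/5.

4/5


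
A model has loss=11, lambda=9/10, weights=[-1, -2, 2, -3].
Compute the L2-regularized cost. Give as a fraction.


L2 sq norm = sum(w^2) = 18. J = 11 + 9/10 * 18 = 136/5.

136/5


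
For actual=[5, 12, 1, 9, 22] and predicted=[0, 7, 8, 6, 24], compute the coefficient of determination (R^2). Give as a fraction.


Mean(y) = 49/5. SS_res = 112. SS_tot = 1274/5. R^2 = 1 - 112/(1274/5) = 51/91.

51/91


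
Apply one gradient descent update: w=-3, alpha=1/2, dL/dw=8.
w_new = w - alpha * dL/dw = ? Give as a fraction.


w_new = -3 - 1/2 * 8 = -3 - 4 = -7.

-7


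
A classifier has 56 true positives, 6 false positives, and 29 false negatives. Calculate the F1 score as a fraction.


Precision = 56/62 = 28/31. Recall = 56/85 = 56/85. F1 = 2*P*R/(P+R) = 16/21.

16/21


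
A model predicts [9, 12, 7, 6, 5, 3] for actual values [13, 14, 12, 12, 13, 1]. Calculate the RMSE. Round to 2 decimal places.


MSE = 24.8333. RMSE = sqrt(24.8333) = 4.98.

4.98


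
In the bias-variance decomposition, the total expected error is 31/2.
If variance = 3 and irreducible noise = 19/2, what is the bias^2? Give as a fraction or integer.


Total error = bias^2 + variance + irreducible noise. So bias^2 = 31/2 - 3 - 19/2 = 3.

3


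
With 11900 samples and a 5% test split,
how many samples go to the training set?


Test set = 11900 * 5% = 595. Training set = 11900 - 595 = 11305.

11305


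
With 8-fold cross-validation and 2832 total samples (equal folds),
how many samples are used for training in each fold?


Each validation fold has 2832/8 = 354 samples. Training set = 2832 - 354 = 2478.

2478


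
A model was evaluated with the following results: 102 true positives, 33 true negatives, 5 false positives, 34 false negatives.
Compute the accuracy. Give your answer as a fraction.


Accuracy = (TP + TN) / (TP + TN + FP + FN) = (102 + 33) / 174 = 45/58.

45/58


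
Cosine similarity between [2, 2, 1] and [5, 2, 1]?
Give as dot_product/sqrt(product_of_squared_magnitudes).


dot = 15. |a|^2 = 9, |b|^2 = 30. cos = 15/sqrt(270).

15/sqrt(270)


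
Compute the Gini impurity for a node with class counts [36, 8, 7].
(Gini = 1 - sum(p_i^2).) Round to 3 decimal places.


Total = 51. Proportions: 36/51, 8/51, 7/51. sum(p_i^2) = 0.5417. Gini = 1 - 0.5417 = 0.4583, which rounds to 0.458.

0.458


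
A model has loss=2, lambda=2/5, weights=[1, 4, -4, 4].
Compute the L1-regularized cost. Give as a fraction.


L1 norm = sum(|w|) = 13. J = 2 + 2/5 * 13 = 36/5.

36/5


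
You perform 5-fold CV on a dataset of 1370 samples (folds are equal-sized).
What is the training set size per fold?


Each validation fold has 1370/5 = 274 samples. Training set = 1370 - 274 = 1096.

1096


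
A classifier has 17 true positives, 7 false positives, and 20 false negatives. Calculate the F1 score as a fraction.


Precision = 17/24 = 17/24. Recall = 17/37 = 17/37. F1 = 2*P*R/(P+R) = 34/61.

34/61


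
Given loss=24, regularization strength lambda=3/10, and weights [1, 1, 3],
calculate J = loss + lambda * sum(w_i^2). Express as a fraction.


L2 sq norm = sum(w^2) = 11. J = 24 + 3/10 * 11 = 273/10.

273/10


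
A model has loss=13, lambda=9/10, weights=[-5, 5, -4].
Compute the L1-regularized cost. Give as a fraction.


L1 norm = sum(|w|) = 14. J = 13 + 9/10 * 14 = 128/5.

128/5


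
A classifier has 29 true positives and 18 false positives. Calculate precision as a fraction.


Precision = TP / (TP + FP) = 29 / 47 = 29/47.

29/47


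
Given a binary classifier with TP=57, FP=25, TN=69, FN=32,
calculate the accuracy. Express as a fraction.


Accuracy = (TP + TN) / (TP + TN + FP + FN) = (57 + 69) / 183 = 42/61.

42/61


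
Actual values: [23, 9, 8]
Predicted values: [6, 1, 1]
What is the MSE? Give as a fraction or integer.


MSE = (1/3) * ((23-6)^2=289 + (9-1)^2=64 + (8-1)^2=49). Sum = 402. MSE = 134.

134


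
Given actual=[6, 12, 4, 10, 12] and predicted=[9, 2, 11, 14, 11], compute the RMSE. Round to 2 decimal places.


MSE = 35.0000. RMSE = sqrt(35.0000) = 5.92.

5.92


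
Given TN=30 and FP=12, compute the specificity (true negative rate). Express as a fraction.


Specificity = TN / (TN + FP) = 30 / 42 = 5/7.

5/7


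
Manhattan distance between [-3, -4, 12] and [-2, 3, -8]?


d = sum of absolute differences: |-3--2|=1 + |-4-3|=7 + |12--8|=20 = 28.

28


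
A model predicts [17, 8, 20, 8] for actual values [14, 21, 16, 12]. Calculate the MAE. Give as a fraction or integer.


MAE = (1/4) * (|14-17|=3 + |21-8|=13 + |16-20|=4 + |12-8|=4). Sum = 24. MAE = 6.

6


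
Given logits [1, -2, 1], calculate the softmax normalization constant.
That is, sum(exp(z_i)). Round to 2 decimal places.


Denom = e^1=2.7183 + e^-2=0.1353 + e^1=2.7183. Sum = 5.5719, which rounds to 5.57.

5.57


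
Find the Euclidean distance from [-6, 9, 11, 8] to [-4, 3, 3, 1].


d = sqrt(sum of squared differences). (-6--4)^2=4, (9-3)^2=36, (11-3)^2=64, (8-1)^2=49. Sum = 153.

sqrt(153)


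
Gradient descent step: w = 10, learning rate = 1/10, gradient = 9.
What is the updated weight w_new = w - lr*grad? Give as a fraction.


w_new = 10 - 1/10 * 9 = 10 - 9/10 = 91/10.

91/10


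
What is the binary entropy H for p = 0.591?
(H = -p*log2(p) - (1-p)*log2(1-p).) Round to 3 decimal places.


H = -0.591*log2(0.591) - 0.409*log2(0.409) = 0.976.

0.976


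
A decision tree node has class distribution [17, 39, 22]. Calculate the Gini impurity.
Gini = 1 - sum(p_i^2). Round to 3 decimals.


Total = 78. Proportions: 17/78, 39/78, 22/78. sum(p_i^2) = 0.3771. Gini = 1 - 0.3771 = 0.6229, which rounds to 0.623.

0.623


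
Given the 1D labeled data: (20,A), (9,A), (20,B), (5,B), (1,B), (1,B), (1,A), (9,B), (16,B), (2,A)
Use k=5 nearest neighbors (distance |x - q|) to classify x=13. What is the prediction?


Distances: |20-13|=7, |9-13|=4, |20-13|=7, |5-13|=8, |1-13|=12, |1-13|=12, |1-13|=12, |9-13|=4, |16-13|=3, |2-13|=11. 5 nearest: (16,B), (9,A), (9,B), (20,A), (20,B). Counts: {'B': 3, 'A': 2}. Majority class: B.

B


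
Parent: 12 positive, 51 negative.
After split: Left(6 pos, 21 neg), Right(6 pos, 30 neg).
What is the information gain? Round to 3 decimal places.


H(parent) = 0.7025. H(left) = 0.7642, H(right) = 0.6500. Weighted = (27/63)*0.7642 + (36/63)*0.6500 = 0.6989. IG = 0.7025 - 0.6989 = 0.0036, which rounds to 0.004.

0.004


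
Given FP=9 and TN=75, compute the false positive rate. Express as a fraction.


FPR = FP / (FP + TN) = 9 / 84 = 3/28.

3/28


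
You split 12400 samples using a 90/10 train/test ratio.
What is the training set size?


Test set = 12400 * 10% = 1240. Training set = 12400 - 1240 = 11160.

11160


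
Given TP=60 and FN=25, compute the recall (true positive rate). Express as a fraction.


Recall = TP / (TP + FN) = 60 / 85 = 12/17.

12/17


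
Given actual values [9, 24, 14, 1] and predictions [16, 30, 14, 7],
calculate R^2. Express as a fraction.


Mean(y) = 12. SS_res = 121. SS_tot = 278. R^2 = 1 - 121/(278) = 157/278.

157/278


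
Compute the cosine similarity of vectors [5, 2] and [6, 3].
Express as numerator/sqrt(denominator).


dot = 36. |a|^2 = 29, |b|^2 = 45. cos = 36/sqrt(1305).

36/sqrt(1305)


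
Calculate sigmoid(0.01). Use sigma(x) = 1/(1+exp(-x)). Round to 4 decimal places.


sigma(0.01) = 1/(1+e^(-0.01)) = 1/(1+0.990050) = 1/1.990050 = 0.5025.

0.5025


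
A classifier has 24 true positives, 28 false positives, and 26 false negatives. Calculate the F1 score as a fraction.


Precision = 24/52 = 6/13. Recall = 24/50 = 12/25. F1 = 2*P*R/(P+R) = 8/17.

8/17


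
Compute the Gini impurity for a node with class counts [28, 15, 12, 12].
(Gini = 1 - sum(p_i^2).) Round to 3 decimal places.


Total = 67. Proportions: 28/67, 15/67, 12/67, 12/67. sum(p_i^2) = 0.2889. Gini = 1 - 0.2889 = 0.7111, which rounds to 0.711.

0.711


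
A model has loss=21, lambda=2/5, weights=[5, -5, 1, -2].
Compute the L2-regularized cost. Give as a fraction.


L2 sq norm = sum(w^2) = 55. J = 21 + 2/5 * 55 = 43.

43


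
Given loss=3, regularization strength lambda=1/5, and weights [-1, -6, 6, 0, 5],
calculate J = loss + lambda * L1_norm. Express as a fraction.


L1 norm = sum(|w|) = 18. J = 3 + 1/5 * 18 = 33/5.

33/5


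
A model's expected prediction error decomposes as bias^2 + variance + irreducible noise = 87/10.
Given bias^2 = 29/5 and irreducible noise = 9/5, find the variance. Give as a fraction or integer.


Total error = bias^2 + variance + irreducible noise. So variance = 87/10 - 29/5 - 9/5 = 11/10.

11/10


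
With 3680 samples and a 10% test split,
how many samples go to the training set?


Test set = 3680 * 10% = 368. Training set = 3680 - 368 = 3312.

3312


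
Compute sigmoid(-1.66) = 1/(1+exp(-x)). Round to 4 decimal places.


sigma(-1.66) = 1/(1+e^(1.66)) = 1/(1+5.259311) = 1/6.259311 = 0.1598.

0.1598


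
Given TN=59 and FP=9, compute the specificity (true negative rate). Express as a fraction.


Specificity = TN / (TN + FP) = 59 / 68 = 59/68.

59/68


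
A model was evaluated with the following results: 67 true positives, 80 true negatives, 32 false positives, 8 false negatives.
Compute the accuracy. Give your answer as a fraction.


Accuracy = (TP + TN) / (TP + TN + FP + FN) = (67 + 80) / 187 = 147/187.

147/187


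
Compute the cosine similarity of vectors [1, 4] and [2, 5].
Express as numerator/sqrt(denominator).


dot = 22. |a|^2 = 17, |b|^2 = 29. cos = 22/sqrt(493).

22/sqrt(493)


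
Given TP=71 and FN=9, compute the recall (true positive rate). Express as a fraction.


Recall = TP / (TP + FN) = 71 / 80 = 71/80.

71/80


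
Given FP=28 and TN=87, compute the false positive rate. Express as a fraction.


FPR = FP / (FP + TN) = 28 / 115 = 28/115.

28/115


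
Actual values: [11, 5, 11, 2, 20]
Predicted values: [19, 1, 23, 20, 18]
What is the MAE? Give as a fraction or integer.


MAE = (1/5) * (|11-19|=8 + |5-1|=4 + |11-23|=12 + |2-20|=18 + |20-18|=2). Sum = 44. MAE = 44/5.

44/5


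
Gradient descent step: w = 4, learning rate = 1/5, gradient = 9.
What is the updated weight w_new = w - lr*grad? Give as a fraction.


w_new = 4 - 1/5 * 9 = 4 - 9/5 = 11/5.

11/5


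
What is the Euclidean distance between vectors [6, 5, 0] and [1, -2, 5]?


d = sqrt(sum of squared differences). (6-1)^2=25, (5--2)^2=49, (0-5)^2=25. Sum = 99.

sqrt(99)


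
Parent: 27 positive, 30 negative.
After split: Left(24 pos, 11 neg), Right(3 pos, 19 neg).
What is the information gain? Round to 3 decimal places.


H(parent) = 0.9980. H(left) = 0.8981, H(right) = 0.5746. Weighted = (35/57)*0.8981 + (22/57)*0.5746 = 0.7732. IG = 0.9980 - 0.7732 = 0.2248, which rounds to 0.225.

0.225


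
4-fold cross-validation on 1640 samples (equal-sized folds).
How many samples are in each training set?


Each validation fold has 1640/4 = 410 samples. Training set = 1640 - 410 = 1230.

1230


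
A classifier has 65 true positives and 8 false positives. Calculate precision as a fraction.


Precision = TP / (TP + FP) = 65 / 73 = 65/73.

65/73


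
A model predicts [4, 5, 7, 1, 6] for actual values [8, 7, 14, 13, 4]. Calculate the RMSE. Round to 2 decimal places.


MSE = 43.4000. RMSE = sqrt(43.4000) = 6.59.

6.59


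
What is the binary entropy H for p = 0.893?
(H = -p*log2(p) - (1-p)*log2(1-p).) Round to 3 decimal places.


H = -0.893*log2(0.893) - 0.107*log2(0.107) = 0.491.

0.491


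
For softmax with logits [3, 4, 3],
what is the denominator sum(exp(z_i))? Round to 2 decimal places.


Denom = e^3=20.0855 + e^4=54.5982 + e^3=20.0855. Sum = 94.7692, which rounds to 94.77.

94.77


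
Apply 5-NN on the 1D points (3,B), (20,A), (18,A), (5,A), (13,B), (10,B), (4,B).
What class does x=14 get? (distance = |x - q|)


Distances: |3-14|=11, |20-14|=6, |18-14|=4, |5-14|=9, |13-14|=1, |10-14|=4, |4-14|=10. 5 nearest: (13,B), (18,A), (10,B), (20,A), (5,A). Counts: {'B': 2, 'A': 3}. Majority class: A.

A


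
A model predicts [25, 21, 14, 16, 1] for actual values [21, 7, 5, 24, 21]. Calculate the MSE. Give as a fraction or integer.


MSE = (1/5) * ((21-25)^2=16 + (7-21)^2=196 + (5-14)^2=81 + (24-16)^2=64 + (21-1)^2=400). Sum = 757. MSE = 757/5.

757/5


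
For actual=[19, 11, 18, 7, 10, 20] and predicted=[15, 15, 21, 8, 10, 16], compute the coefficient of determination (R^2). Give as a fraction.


Mean(y) = 85/6. SS_res = 58. SS_tot = 905/6. R^2 = 1 - 58/(905/6) = 557/905.

557/905


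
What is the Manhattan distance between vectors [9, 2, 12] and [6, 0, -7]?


d = sum of absolute differences: |9-6|=3 + |2-0|=2 + |12--7|=19 = 24.

24


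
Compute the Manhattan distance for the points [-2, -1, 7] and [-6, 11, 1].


d = sum of absolute differences: |-2--6|=4 + |-1-11|=12 + |7-1|=6 = 22.

22


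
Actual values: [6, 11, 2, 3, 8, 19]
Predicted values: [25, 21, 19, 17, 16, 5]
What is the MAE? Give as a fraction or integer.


MAE = (1/6) * (|6-25|=19 + |11-21|=10 + |2-19|=17 + |3-17|=14 + |8-16|=8 + |19-5|=14). Sum = 82. MAE = 41/3.

41/3


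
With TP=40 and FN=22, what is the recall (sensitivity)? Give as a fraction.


Recall = TP / (TP + FN) = 40 / 62 = 20/31.

20/31


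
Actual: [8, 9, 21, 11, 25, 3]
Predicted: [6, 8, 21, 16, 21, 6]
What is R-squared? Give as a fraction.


Mean(y) = 77/6. SS_res = 55. SS_tot = 2117/6. R^2 = 1 - 55/(2117/6) = 1787/2117.

1787/2117


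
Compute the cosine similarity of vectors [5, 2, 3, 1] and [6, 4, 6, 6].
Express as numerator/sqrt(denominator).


dot = 62. |a|^2 = 39, |b|^2 = 124. cos = 62/sqrt(4836).

62/sqrt(4836)


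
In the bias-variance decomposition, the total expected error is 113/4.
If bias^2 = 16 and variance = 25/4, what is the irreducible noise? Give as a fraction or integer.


Total error = bias^2 + variance + irreducible noise. So irreducible noise = 113/4 - 16 - 25/4 = 6.

6


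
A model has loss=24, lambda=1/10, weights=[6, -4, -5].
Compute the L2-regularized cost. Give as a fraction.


L2 sq norm = sum(w^2) = 77. J = 24 + 1/10 * 77 = 317/10.

317/10


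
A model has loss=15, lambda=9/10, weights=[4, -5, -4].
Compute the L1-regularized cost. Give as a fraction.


L1 norm = sum(|w|) = 13. J = 15 + 9/10 * 13 = 267/10.

267/10


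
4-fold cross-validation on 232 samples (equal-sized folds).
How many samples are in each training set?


Each validation fold has 232/4 = 58 samples. Training set = 232 - 58 = 174.

174


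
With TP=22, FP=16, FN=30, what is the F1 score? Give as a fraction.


Precision = 22/38 = 11/19. Recall = 22/52 = 11/26. F1 = 2*P*R/(P+R) = 22/45.

22/45


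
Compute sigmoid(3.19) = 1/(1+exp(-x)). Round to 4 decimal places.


sigma(3.19) = 1/(1+e^(-3.19)) = 1/(1+0.041172) = 1/1.041172 = 0.9605.

0.9605


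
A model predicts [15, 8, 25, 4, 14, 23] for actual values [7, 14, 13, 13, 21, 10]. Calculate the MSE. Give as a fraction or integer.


MSE = (1/6) * ((7-15)^2=64 + (14-8)^2=36 + (13-25)^2=144 + (13-4)^2=81 + (21-14)^2=49 + (10-23)^2=169). Sum = 543. MSE = 181/2.

181/2


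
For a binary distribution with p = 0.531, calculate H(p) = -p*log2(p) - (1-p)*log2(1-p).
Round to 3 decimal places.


H = -0.531*log2(0.531) - 0.469*log2(0.469) = 0.997.

0.997


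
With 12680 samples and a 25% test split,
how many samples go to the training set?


Test set = 12680 * 25% = 3170. Training set = 12680 - 3170 = 9510.

9510


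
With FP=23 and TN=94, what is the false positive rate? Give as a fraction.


FPR = FP / (FP + TN) = 23 / 117 = 23/117.

23/117


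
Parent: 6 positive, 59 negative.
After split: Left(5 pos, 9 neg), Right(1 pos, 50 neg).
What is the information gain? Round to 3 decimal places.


H(parent) = 0.4441. H(left) = 0.9403, H(right) = 0.1392. Weighted = (14/65)*0.9403 + (51/65)*0.1392 = 0.3117. IG = 0.4441 - 0.3117 = 0.1324, which rounds to 0.132.

0.132


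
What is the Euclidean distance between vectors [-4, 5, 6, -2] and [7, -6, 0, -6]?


d = sqrt(sum of squared differences). (-4-7)^2=121, (5--6)^2=121, (6-0)^2=36, (-2--6)^2=16. Sum = 294.

sqrt(294)


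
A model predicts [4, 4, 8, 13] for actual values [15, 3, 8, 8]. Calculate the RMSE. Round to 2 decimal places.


MSE = 36.7500. RMSE = sqrt(36.7500) = 6.06.

6.06


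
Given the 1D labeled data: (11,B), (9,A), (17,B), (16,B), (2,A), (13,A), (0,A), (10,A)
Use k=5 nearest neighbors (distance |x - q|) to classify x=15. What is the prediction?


Distances: |11-15|=4, |9-15|=6, |17-15|=2, |16-15|=1, |2-15|=13, |13-15|=2, |0-15|=15, |10-15|=5. 5 nearest: (16,B), (13,A), (17,B), (11,B), (10,A). Counts: {'B': 3, 'A': 2}. Majority class: B.

B


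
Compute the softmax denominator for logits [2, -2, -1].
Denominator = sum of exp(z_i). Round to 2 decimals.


Denom = e^2=7.3891 + e^-2=0.1353 + e^-1=0.3679. Sum = 7.8923, which rounds to 7.89.

7.89


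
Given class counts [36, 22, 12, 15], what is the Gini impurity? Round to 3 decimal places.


Total = 85. Proportions: 36/85, 22/85, 12/85, 15/85. sum(p_i^2) = 0.2974. Gini = 1 - 0.2974 = 0.7026, which rounds to 0.703.

0.703


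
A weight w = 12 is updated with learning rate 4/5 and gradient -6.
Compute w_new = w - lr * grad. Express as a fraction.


w_new = 12 - 4/5 * -6 = 12 - -24/5 = 84/5.

84/5


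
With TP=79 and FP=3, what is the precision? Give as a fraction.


Precision = TP / (TP + FP) = 79 / 82 = 79/82.

79/82


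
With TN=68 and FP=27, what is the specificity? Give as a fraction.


Specificity = TN / (TN + FP) = 68 / 95 = 68/95.

68/95


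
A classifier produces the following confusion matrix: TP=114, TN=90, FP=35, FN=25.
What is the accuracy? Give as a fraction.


Accuracy = (TP + TN) / (TP + TN + FP + FN) = (114 + 90) / 264 = 17/22.

17/22


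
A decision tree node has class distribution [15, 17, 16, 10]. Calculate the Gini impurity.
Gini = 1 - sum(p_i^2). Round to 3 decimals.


Total = 58. Proportions: 15/58, 17/58, 16/58, 10/58. sum(p_i^2) = 0.2586. Gini = 1 - 0.2586 = 0.7414, which rounds to 0.741.

0.741


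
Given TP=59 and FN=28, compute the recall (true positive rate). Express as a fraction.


Recall = TP / (TP + FN) = 59 / 87 = 59/87.

59/87


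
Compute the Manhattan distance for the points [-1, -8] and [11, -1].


d = sum of absolute differences: |-1-11|=12 + |-8--1|=7 = 19.

19


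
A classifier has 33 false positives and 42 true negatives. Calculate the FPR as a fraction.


FPR = FP / (FP + TN) = 33 / 75 = 11/25.

11/25


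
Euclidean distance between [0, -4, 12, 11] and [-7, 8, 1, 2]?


d = sqrt(sum of squared differences). (0--7)^2=49, (-4-8)^2=144, (12-1)^2=121, (11-2)^2=81. Sum = 395.

sqrt(395)


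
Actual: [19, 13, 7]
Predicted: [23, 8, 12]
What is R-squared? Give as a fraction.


Mean(y) = 13. SS_res = 66. SS_tot = 72. R^2 = 1 - 66/(72) = 1/12.

1/12


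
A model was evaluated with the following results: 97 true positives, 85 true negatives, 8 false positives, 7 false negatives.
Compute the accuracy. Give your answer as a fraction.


Accuracy = (TP + TN) / (TP + TN + FP + FN) = (97 + 85) / 197 = 182/197.

182/197


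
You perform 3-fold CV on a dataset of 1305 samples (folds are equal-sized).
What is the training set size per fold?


Each validation fold has 1305/3 = 435 samples. Training set = 1305 - 435 = 870.

870


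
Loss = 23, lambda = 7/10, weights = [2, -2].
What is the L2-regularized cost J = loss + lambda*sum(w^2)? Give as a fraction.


L2 sq norm = sum(w^2) = 8. J = 23 + 7/10 * 8 = 143/5.

143/5


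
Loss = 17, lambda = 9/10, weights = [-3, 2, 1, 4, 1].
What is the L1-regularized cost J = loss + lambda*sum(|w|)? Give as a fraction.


L1 norm = sum(|w|) = 11. J = 17 + 9/10 * 11 = 269/10.

269/10


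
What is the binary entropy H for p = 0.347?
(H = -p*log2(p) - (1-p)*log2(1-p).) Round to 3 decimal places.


H = -0.347*log2(0.347) - 0.653*log2(0.653) = 0.931.

0.931


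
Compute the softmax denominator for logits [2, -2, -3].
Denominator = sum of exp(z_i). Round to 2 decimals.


Denom = e^2=7.3891 + e^-2=0.1353 + e^-3=0.0498. Sum = 7.5742, which rounds to 7.57.

7.57


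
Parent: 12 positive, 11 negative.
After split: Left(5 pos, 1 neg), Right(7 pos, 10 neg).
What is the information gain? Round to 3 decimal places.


H(parent) = 0.9986. H(left) = 0.6500, H(right) = 0.9774. Weighted = (6/23)*0.6500 + (17/23)*0.9774 = 0.8920. IG = 0.9986 - 0.8920 = 0.1066, which rounds to 0.107.

0.107


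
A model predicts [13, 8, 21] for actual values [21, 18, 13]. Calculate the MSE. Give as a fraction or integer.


MSE = (1/3) * ((21-13)^2=64 + (18-8)^2=100 + (13-21)^2=64). Sum = 228. MSE = 76.

76


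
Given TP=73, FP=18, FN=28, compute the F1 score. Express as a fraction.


Precision = 73/91 = 73/91. Recall = 73/101 = 73/101. F1 = 2*P*R/(P+R) = 73/96.

73/96


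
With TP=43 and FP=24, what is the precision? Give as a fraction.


Precision = TP / (TP + FP) = 43 / 67 = 43/67.

43/67


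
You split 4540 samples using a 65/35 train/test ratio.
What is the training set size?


Test set = 4540 * 35% = 1589. Training set = 4540 - 1589 = 2951.

2951


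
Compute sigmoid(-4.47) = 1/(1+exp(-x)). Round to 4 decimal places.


sigma(-4.47) = 1/(1+e^(4.47)) = 1/(1+87.356723) = 1/88.356723 = 0.0113.

0.0113


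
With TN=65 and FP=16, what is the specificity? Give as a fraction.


Specificity = TN / (TN + FP) = 65 / 81 = 65/81.

65/81


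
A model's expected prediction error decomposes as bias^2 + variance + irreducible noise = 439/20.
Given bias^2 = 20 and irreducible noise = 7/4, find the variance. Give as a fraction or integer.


Total error = bias^2 + variance + irreducible noise. So variance = 439/20 - 20 - 7/4 = 1/5.

1/5


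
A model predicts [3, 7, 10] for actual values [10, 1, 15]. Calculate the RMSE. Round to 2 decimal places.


MSE = 36.6667. RMSE = sqrt(36.6667) = 6.06.

6.06


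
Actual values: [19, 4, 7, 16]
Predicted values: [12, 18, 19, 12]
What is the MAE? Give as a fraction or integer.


MAE = (1/4) * (|19-12|=7 + |4-18|=14 + |7-19|=12 + |16-12|=4). Sum = 37. MAE = 37/4.

37/4


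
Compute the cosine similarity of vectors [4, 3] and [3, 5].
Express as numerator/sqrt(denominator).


dot = 27. |a|^2 = 25, |b|^2 = 34. cos = 27/sqrt(850).

27/sqrt(850)


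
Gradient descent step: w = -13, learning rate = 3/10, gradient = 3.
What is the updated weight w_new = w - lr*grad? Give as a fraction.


w_new = -13 - 3/10 * 3 = -13 - 9/10 = -139/10.

-139/10


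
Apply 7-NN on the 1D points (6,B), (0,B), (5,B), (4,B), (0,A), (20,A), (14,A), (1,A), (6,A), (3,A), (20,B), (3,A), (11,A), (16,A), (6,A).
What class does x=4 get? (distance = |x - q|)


Distances: |6-4|=2, |0-4|=4, |5-4|=1, |4-4|=0, |0-4|=4, |20-4|=16, |14-4|=10, |1-4|=3, |6-4|=2, |3-4|=1, |20-4|=16, |3-4|=1, |11-4|=7, |16-4|=12, |6-4|=2. 7 nearest: (4,B), (3,A), (3,A), (5,B), (6,A), (6,A), (6,B). Counts: {'B': 3, 'A': 4}. Majority class: A.

A


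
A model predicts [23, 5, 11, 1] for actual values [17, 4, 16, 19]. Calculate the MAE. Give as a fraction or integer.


MAE = (1/4) * (|17-23|=6 + |4-5|=1 + |16-11|=5 + |19-1|=18). Sum = 30. MAE = 15/2.

15/2


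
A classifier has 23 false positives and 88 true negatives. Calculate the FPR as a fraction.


FPR = FP / (FP + TN) = 23 / 111 = 23/111.

23/111


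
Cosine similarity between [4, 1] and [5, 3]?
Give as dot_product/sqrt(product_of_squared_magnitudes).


dot = 23. |a|^2 = 17, |b|^2 = 34. cos = 23/sqrt(578).

23/sqrt(578)


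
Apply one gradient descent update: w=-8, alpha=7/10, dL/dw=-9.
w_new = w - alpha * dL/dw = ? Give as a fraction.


w_new = -8 - 7/10 * -9 = -8 - -63/10 = -17/10.

-17/10


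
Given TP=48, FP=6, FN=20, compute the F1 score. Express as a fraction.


Precision = 48/54 = 8/9. Recall = 48/68 = 12/17. F1 = 2*P*R/(P+R) = 48/61.

48/61


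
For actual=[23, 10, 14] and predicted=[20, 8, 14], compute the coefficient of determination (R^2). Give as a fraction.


Mean(y) = 47/3. SS_res = 13. SS_tot = 266/3. R^2 = 1 - 13/(266/3) = 227/266.

227/266


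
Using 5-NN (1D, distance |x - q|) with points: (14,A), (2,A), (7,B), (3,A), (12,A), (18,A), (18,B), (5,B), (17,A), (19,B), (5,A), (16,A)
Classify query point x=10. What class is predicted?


Distances: |14-10|=4, |2-10|=8, |7-10|=3, |3-10|=7, |12-10|=2, |18-10|=8, |18-10|=8, |5-10|=5, |17-10|=7, |19-10|=9, |5-10|=5, |16-10|=6. 5 nearest: (12,A), (7,B), (14,A), (5,A), (5,B). Counts: {'A': 3, 'B': 2}. Majority class: A.

A


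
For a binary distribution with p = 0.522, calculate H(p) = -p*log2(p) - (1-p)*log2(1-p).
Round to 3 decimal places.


H = -0.522*log2(0.522) - 0.478*log2(0.478) = 0.999.

0.999


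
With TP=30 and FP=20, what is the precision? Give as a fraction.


Precision = TP / (TP + FP) = 30 / 50 = 3/5.

3/5


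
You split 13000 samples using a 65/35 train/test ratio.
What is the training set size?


Test set = 13000 * 35% = 4550. Training set = 13000 - 4550 = 8450.

8450


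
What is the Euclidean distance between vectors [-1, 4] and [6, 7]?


d = sqrt(sum of squared differences). (-1-6)^2=49, (4-7)^2=9. Sum = 58.

sqrt(58)


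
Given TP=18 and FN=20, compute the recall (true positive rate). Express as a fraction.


Recall = TP / (TP + FN) = 18 / 38 = 9/19.

9/19


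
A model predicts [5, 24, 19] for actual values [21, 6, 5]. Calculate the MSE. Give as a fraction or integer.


MSE = (1/3) * ((21-5)^2=256 + (6-24)^2=324 + (5-19)^2=196). Sum = 776. MSE = 776/3.

776/3


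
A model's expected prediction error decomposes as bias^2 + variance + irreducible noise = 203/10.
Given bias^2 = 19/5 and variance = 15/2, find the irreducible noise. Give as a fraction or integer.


Total error = bias^2 + variance + irreducible noise. So irreducible noise = 203/10 - 19/5 - 15/2 = 9.

9


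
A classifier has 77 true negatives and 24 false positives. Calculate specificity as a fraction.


Specificity = TN / (TN + FP) = 77 / 101 = 77/101.

77/101


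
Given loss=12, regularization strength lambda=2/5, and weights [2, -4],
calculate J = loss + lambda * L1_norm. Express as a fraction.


L1 norm = sum(|w|) = 6. J = 12 + 2/5 * 6 = 72/5.

72/5


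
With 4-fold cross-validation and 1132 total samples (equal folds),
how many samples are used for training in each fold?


Each validation fold has 1132/4 = 283 samples. Training set = 1132 - 283 = 849.

849


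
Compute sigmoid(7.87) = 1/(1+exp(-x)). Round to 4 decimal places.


sigma(7.87) = 1/(1+e^(-7.87)) = 1/(1+0.000382) = 1/1.000382 = 0.9996.

0.9996


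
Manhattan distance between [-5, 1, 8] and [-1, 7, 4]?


d = sum of absolute differences: |-5--1|=4 + |1-7|=6 + |8-4|=4 = 14.

14


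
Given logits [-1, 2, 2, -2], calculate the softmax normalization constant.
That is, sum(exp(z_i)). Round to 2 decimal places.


Denom = e^-1=0.3679 + e^2=7.3891 + e^2=7.3891 + e^-2=0.1353. Sum = 15.2814, which rounds to 15.28.

15.28


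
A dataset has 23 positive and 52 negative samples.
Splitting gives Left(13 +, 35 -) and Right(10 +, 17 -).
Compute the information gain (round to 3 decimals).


H(parent) = 0.8893. H(left) = 0.8427, H(right) = 0.9510. Weighted = (48/75)*0.8427 + (27/75)*0.9510 = 0.8817. IG = 0.8893 - 0.8817 = 0.0076, which rounds to 0.008.

0.008


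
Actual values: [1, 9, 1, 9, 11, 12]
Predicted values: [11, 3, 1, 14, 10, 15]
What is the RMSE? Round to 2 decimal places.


MSE = 28.5000. RMSE = sqrt(28.5000) = 5.34.

5.34


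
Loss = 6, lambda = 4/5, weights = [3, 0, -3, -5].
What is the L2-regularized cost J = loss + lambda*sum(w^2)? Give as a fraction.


L2 sq norm = sum(w^2) = 43. J = 6 + 4/5 * 43 = 202/5.

202/5


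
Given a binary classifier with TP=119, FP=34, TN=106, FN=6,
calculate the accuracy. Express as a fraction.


Accuracy = (TP + TN) / (TP + TN + FP + FN) = (119 + 106) / 265 = 45/53.

45/53


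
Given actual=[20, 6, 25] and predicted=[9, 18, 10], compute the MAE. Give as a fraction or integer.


MAE = (1/3) * (|20-9|=11 + |6-18|=12 + |25-10|=15). Sum = 38. MAE = 38/3.

38/3


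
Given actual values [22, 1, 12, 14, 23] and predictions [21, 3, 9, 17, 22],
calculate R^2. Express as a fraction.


Mean(y) = 72/5. SS_res = 24. SS_tot = 1586/5. R^2 = 1 - 24/(1586/5) = 733/793.

733/793


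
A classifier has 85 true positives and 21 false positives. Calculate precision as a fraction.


Precision = TP / (TP + FP) = 85 / 106 = 85/106.

85/106


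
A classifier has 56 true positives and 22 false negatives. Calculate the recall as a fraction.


Recall = TP / (TP + FN) = 56 / 78 = 28/39.

28/39


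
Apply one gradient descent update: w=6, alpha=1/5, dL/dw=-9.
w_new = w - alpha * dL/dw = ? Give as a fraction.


w_new = 6 - 1/5 * -9 = 6 - -9/5 = 39/5.

39/5


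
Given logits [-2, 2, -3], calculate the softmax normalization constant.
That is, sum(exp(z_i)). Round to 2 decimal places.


Denom = e^-2=0.1353 + e^2=7.3891 + e^-3=0.0498. Sum = 7.5742, which rounds to 7.57.

7.57


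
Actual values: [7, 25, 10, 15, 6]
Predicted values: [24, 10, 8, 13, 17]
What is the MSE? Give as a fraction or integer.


MSE = (1/5) * ((7-24)^2=289 + (25-10)^2=225 + (10-8)^2=4 + (15-13)^2=4 + (6-17)^2=121). Sum = 643. MSE = 643/5.

643/5


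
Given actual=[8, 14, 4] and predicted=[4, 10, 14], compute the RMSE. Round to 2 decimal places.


MSE = 44.0000. RMSE = sqrt(44.0000) = 6.63.

6.63


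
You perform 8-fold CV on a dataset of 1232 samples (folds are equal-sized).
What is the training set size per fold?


Each validation fold has 1232/8 = 154 samples. Training set = 1232 - 154 = 1078.

1078


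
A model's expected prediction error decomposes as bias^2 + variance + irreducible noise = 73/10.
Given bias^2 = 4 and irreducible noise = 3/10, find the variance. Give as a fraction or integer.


Total error = bias^2 + variance + irreducible noise. So variance = 73/10 - 4 - 3/10 = 3.

3


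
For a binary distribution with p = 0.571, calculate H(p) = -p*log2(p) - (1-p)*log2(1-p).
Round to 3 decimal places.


H = -0.571*log2(0.571) - 0.429*log2(0.429) = 0.985.

0.985


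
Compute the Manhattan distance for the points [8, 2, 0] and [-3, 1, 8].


d = sum of absolute differences: |8--3|=11 + |2-1|=1 + |0-8|=8 = 20.

20


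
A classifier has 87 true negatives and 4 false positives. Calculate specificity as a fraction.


Specificity = TN / (TN + FP) = 87 / 91 = 87/91.

87/91


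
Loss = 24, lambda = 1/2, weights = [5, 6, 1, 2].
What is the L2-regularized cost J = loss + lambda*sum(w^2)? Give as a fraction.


L2 sq norm = sum(w^2) = 66. J = 24 + 1/2 * 66 = 57.

57


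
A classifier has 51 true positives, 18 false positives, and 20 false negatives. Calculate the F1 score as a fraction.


Precision = 51/69 = 17/23. Recall = 51/71 = 51/71. F1 = 2*P*R/(P+R) = 51/70.

51/70


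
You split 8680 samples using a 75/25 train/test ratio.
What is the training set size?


Test set = 8680 * 25% = 2170. Training set = 8680 - 2170 = 6510.

6510


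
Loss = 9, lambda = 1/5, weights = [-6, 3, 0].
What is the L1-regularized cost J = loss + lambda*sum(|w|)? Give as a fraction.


L1 norm = sum(|w|) = 9. J = 9 + 1/5 * 9 = 54/5.

54/5


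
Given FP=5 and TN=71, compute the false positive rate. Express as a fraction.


FPR = FP / (FP + TN) = 5 / 76 = 5/76.

5/76


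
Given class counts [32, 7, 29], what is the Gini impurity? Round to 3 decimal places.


Total = 68. Proportions: 32/68, 7/68, 29/68. sum(p_i^2) = 0.4139. Gini = 1 - 0.4139 = 0.5861, which rounds to 0.586.

0.586


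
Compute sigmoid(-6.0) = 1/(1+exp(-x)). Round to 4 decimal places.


sigma(-6.0) = 1/(1+e^(6.0)) = 1/(1+403.428793) = 1/404.428793 = 0.0025.

0.0025


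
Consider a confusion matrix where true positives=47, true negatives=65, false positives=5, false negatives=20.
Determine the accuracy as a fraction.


Accuracy = (TP + TN) / (TP + TN + FP + FN) = (47 + 65) / 137 = 112/137.

112/137


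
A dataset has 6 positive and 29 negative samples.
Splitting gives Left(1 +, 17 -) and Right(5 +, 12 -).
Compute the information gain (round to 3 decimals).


H(parent) = 0.6610. H(left) = 0.3095, H(right) = 0.8740. Weighted = (18/35)*0.3095 + (17/35)*0.8740 = 0.5837. IG = 0.6610 - 0.5837 = 0.0773, which rounds to 0.077.

0.077


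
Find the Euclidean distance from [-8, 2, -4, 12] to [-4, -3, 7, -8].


d = sqrt(sum of squared differences). (-8--4)^2=16, (2--3)^2=25, (-4-7)^2=121, (12--8)^2=400. Sum = 562.

sqrt(562)


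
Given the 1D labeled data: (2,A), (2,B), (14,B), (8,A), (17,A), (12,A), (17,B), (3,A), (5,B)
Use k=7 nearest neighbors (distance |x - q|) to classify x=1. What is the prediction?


Distances: |2-1|=1, |2-1|=1, |14-1|=13, |8-1|=7, |17-1|=16, |12-1|=11, |17-1|=16, |3-1|=2, |5-1|=4. 7 nearest: (2,A), (2,B), (3,A), (5,B), (8,A), (12,A), (14,B). Counts: {'A': 4, 'B': 3}. Majority class: A.

A


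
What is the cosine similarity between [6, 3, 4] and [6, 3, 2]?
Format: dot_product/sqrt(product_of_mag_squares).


dot = 53. |a|^2 = 61, |b|^2 = 49. cos = 53/sqrt(2989).

53/sqrt(2989)


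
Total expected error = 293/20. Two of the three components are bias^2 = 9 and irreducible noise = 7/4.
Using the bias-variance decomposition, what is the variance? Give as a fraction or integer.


Total error = bias^2 + variance + irreducible noise. So variance = 293/20 - 9 - 7/4 = 39/10.

39/10


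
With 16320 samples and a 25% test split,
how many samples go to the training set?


Test set = 16320 * 25% = 4080. Training set = 16320 - 4080 = 12240.

12240
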